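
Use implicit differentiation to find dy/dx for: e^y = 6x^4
Differentiate the relation implicitly: treat y = y(x) and apply the chain rule, so every y-derivative picks up a y' = dy/dx factor.

With everything moved to the left-hand side, differentiate term by term:
  d/dx[-6x^4] = -24x^3
  d/dx[e^(y)] = y'·e^(y)

Separating the contributions that come from x directly and those that come through y:
  without y':      -24x^3
  multiplying y':  e^(y)

so (-24x^3) + (e^(y))·y' = 0, and therefore
  dy/dx = -(-24x^3)/(e^(y)) = 24x^3e^(-y)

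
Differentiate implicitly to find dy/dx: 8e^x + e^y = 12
Differentiate the relation implicitly: treat y = y(x) and apply the chain rule, so every y-derivative picks up a y' = dy/dx factor.

With everything moved to the left-hand side, differentiate term by term:
  d/dx[8e^(x)] = 8e^(x)
  d/dx[e^(y)] = y'·e^(y)
  d/dx[-12] = 0

Separating the contributions that come from x directly and those that come through y:
  without y':      8e^(x)
  multiplying y':  e^(y)

so (8e^(x)) + (e^(y))·y' = 0, and therefore
  dy/dx = -(8e^(x))/(e^(y)) = -8e^(x - y)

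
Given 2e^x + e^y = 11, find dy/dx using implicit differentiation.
Differentiate the relation implicitly: treat y = y(x) and apply the chain rule, so every y-derivative picks up a y' = dy/dx factor.

With everything moved to the left-hand side, differentiate term by term:
  d/dx[2e^(x)] = 2e^(x)
  d/dx[e^(y)] = y'·e^(y)
  d/dx[-11] = 0

Separating the contributions that come from x directly and those that come through y:
  without y':      2e^(x)
  multiplying y':  e^(y)

so (2e^(x)) + (e^(y))·y' = 0, and therefore
  dy/dx = -(2e^(x))/(e^(y)) = -2e^(x - y)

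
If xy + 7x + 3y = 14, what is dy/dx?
Apply d/dx to both sides, remembering that y depends on x. Each occurrence of y therefore brings in a y' = dy/dx via the chain rule.

With F(x, y) equal to the left-hand side minus the right, differentiate F term by term:
  d/dx[xy] = x·y' + y
  d/dx[7x] = 7
  d/dx[3y] = 3·y'
  d/dx[-14] = 0
Adding these up, d/dx[F] = 0 becomes
  (y + 7) + (x + 3)·y' = 0,
so isolating y',
  dy/dx = -(y + 7)/(x + 3) = (-y - 7)/(x + 3)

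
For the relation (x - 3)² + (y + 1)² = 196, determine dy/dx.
Apply d/dx to both sides, remembering that y depends on x. Each occurrence of y therefore brings in a y' = dy/dx via the chain rule.

With F(x, y) equal to the left-hand side minus the right, differentiate F term by term:
  d/dx[(x - 3)^2] = 2x - 6
  d/dx[(y + 1)^2] = 2·y'(y + 1)
  d/dx[-196] = 0
Adding these up, d/dx[F] = 0 becomes
  (2x - 6) + (2y + 2)·y' = 0,
so isolating y',
  dy/dx = -(2x - 6)/(2y + 2) = (3 - x)/(y + 1)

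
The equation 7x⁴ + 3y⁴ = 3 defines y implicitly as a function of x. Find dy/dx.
Apply d/dx to both sides, remembering that y depends on x. Each occurrence of y therefore brings in a y' = dy/dx via the chain rule.

With F(x, y) equal to the left-hand side minus the right, differentiate F term by term:
  d/dx[7x^4] = 28x^3
  d/dx[3y^4] = 12y^3·y'
  d/dx[-3] = 0
Adding these up, d/dx[F] = 0 becomes
  (28x^3) + (12y^3)·y' = 0,
so isolating y',
  dy/dx = -(28x^3)/(12y^3) = -7x^3/(3y^3)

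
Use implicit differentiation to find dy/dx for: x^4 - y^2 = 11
Take d/dx of both sides. Since y is implicitly a function of x, the chain rule attaches a y' = dy/dx factor whenever we differentiate through y.

Set F(x, y) = (left side) − (right side), so the curve is F = 0. Differentiating each term of F:
  d/dx[x^4] = 4x^3
  d/dx[-y^2] = -2y·y'
  d/dx[-11] = 0

Collecting, the y'-free part is the partial derivative in x and the y' coefficient is the partial derivative in y:
  ∂F/∂x = 4x^3
  ∂F/∂y = -2y

so d/dx[F(x, y(x))] = ∂F/∂x + (∂F/∂y)·y' = 0. Rearranging,
  dy/dx = -(∂F/∂x)/(∂F/∂y) = -(4x^3)/(-2y) = 2x^3/y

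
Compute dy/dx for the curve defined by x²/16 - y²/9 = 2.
Differentiate both sides with respect to x, treating y as y(x). By the chain rule, any term containing y contributes a factor of y' = dy/dx when we differentiate it.

Move every term to one side and write the relation as F(x, y) = 0. Term by term,
  d/dx[x^2/16] = x/8
  d/dx[-y^2/9] = -2y·y'/9
  d/dx[-2] = 0

The pieces without y' make up ∂F/∂x and the coefficient of y' is ∂F/∂y:
  ∂F/∂x = x/8,
  ∂F/∂y = -2y/9.

Since d/dx[F] = ∂F/∂x + (∂F/∂y)·y' = 0, solve for y':
  (∂F/∂y)·y' = -∂F/∂x
  dy/dx = -(∂F/∂x)/(∂F/∂y) = -(x/8)/(-2y/9) = 9x/(16y)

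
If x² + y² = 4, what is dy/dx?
Differentiate both sides with respect to x, treating y as y(x). By the chain rule, any term containing y contributes a factor of y' = dy/dx when we differentiate it.

Move every term to one side and write the relation as F(x, y) = 0. Term by term,
  d/dx[x^2] = 2x
  d/dx[y^2] = 2y·y'
  d/dx[-4] = 0

The pieces without y' make up ∂F/∂x and the coefficient of y' is ∂F/∂y:
  ∂F/∂x = 2x,
  ∂F/∂y = 2y.

Since d/dx[F] = ∂F/∂x + (∂F/∂y)·y' = 0, solve for y':
  (∂F/∂y)·y' = -∂F/∂x
  dy/dx = -(∂F/∂x)/(∂F/∂y) = -(2x)/(2y) = -x/y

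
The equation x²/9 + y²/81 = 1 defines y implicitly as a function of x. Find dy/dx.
Take d/dx of both sides. Since y is implicitly a function of x, the chain rule attaches a y' = dy/dx factor whenever we differentiate through y.

Set F(x, y) = (left side) − (right side), so the curve is F = 0. Differentiating each term of F:
  d/dx[x^2/9] = 2x/9
  d/dx[y^2/81] = 2y·y'/81
  d/dx[-1] = 0

Collecting, the y'-free part is the partial derivative in x and the y' coefficient is the partial derivative in y:
  ∂F/∂x = 2x/9
  ∂F/∂y = 2y/81

so d/dx[F(x, y(x))] = ∂F/∂x + (∂F/∂y)·y' = 0. Rearranging,
  dy/dx = -(∂F/∂x)/(∂F/∂y) = -(2x/9)/(2y/81) = -9x/y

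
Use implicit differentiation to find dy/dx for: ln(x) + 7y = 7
Take d/dx of both sides. Since y is implicitly a function of x, the chain rule attaches a y' = dy/dx factor whenever we differentiate through y.

Set F(x, y) = (left side) − (right side), so the curve is F = 0. Differentiating each term of F:
  d/dx[7y] = 7·y'
  d/dx[ln(x)] = 1/x
  d/dx[-7] = 0

Collecting, the y'-free part is the partial derivative in x and the y' coefficient is the partial derivative in y:
  ∂F/∂x = 1/x
  ∂F/∂y = 7

so d/dx[F(x, y(x))] = ∂F/∂x + (∂F/∂y)·y' = 0. Rearranging,
  dy/dx = -(∂F/∂x)/(∂F/∂y) = -(1/x)/(7) = -1/(7x)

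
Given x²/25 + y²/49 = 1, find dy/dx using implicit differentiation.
Apply d/dx to both sides, remembering that y depends on x. Each occurrence of y therefore brings in a y' = dy/dx via the chain rule.

With F(x, y) equal to the left-hand side minus the right, differentiate F term by term:
  d/dx[x^2/25] = 2x/25
  d/dx[y^2/49] = 2y·y'/49
  d/dx[-1] = 0
Adding these up, d/dx[F] = 0 becomes
  (2x/25) + (2y/49)·y' = 0,
so isolating y',
  dy/dx = -(2x/25)/(2y/49) = -49x/(25y)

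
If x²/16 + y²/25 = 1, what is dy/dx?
Differentiate both sides with respect to x, treating y as y(x). By the chain rule, any term containing y contributes a factor of y' = dy/dx when we differentiate it.

Move every term to one side and write the relation as F(x, y) = 0. Term by term,
  d/dx[x^2/16] = x/8
  d/dx[y^2/25] = 2y·y'/25
  d/dx[-1] = 0

The pieces without y' make up ∂F/∂x and the coefficient of y' is ∂F/∂y:
  ∂F/∂x = x/8,
  ∂F/∂y = 2y/25.

Since d/dx[F] = ∂F/∂x + (∂F/∂y)·y' = 0, solve for y':
  (∂F/∂y)·y' = -∂F/∂x
  dy/dx = -(∂F/∂x)/(∂F/∂y) = -(x/8)/(2y/25) = -25x/(16y)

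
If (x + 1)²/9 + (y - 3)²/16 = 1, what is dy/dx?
Take d/dx of both sides. Since y is implicitly a function of x, the chain rule attaches a y' = dy/dx factor whenever we differentiate through y.

Set F(x, y) = (left side) − (right side), so the curve is F = 0. Differentiating each term of F:
  d/dx[(x + 1)^2/9] = 2x/9 + 2/9
  d/dx[(y - 3)^2/16] = y'(y - 3)/8
  d/dx[-1] = 0

Collecting, the y'-free part is the partial derivative in x and the y' coefficient is the partial derivative in y:
  ∂F/∂x = 2x/9 + 2/9
  ∂F/∂y = y/8 - 3/8

so d/dx[F(x, y(x))] = ∂F/∂x + (∂F/∂y)·y' = 0. Rearranging,
  dy/dx = -(∂F/∂x)/(∂F/∂y) = -(2x/9 + 2/9)/(y/8 - 3/8)
        = -(2(x + 1)/9)/((y - 3)/8) = 16(-x - 1)/(9(y - 3))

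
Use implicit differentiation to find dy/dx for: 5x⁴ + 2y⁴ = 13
Differentiate both sides with respect to x, treating y as y(x). By the chain rule, any term containing y contributes a factor of y' = dy/dx when we differentiate it.

Move every term to one side and write the relation as F(x, y) = 0. Term by term,
  d/dx[5x^4] = 20x^3
  d/dx[2y^4] = 8y^3·y'
  d/dx[-13] = 0

The pieces without y' make up ∂F/∂x and the coefficient of y' is ∂F/∂y:
  ∂F/∂x = 20x^3,
  ∂F/∂y = 8y^3.

Since d/dx[F] = ∂F/∂x + (∂F/∂y)·y' = 0, solve for y':
  (∂F/∂y)·y' = -∂F/∂x
  dy/dx = -(∂F/∂x)/(∂F/∂y) = -(20x^3)/(8y^3) = -5x^3/(2y^3)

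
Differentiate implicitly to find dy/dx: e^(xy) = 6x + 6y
Take d/dx of both sides. Since y is implicitly a function of x, the chain rule attaches a y' = dy/dx factor whenever we differentiate through y.

Set F(x, y) = (left side) − (right side), so the curve is F = 0. Differentiating each term of F:
  d/dx[-6x] = -6
  d/dx[-6y] = -6·y'
  d/dx[e^(xy)] = (x·y' + y)·e^(xy)

Collecting, the y'-free part is the partial derivative in x and the y' coefficient is the partial derivative in y:
  ∂F/∂x = y·e^(xy) - 6
  ∂F/∂y = x·e^(xy) - 6

so d/dx[F(x, y(x))] = ∂F/∂x + (∂F/∂y)·y' = 0. Rearranging,
  dy/dx = -(∂F/∂x)/(∂F/∂y) = -(y·e^(xy) - 6)/(x·e^(xy) - 6) = (-y·e^(xy) + 6)/(x·e^(xy) - 6)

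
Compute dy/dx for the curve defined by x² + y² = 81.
Differentiate the relation implicitly: treat y = y(x) and apply the chain rule, so every y-derivative picks up a y' = dy/dx factor.

With everything moved to the left-hand side, differentiate term by term:
  d/dx[x^2] = 2x
  d/dx[y^2] = 2y·y'
  d/dx[-81] = 0

Separating the contributions that come from x directly and those that come through y:
  without y':      2x
  multiplying y':  2y

so (2x) + (2y)·y' = 0, and therefore
  dy/dx = -(2x)/(2y) = -x/y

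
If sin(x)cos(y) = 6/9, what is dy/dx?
Differentiate both sides with respect to x, treating y as y(x). By the chain rule, any term containing y contributes a factor of y' = dy/dx when we differentiate it.

Move every term to one side and write the relation as F(x, y) = 0. Term by term,
  d/dx[sin(x)·cos(y)] = -y'·sin(x)·sin(y) + cos(x)·cos(y)
  d/dx[-2/3] = 0

The pieces without y' make up ∂F/∂x and the coefficient of y' is ∂F/∂y:
  ∂F/∂x = cos(x)·cos(y),
  ∂F/∂y = -sin(x)·sin(y).

Since d/dx[F] = ∂F/∂x + (∂F/∂y)·y' = 0, solve for y':
  (∂F/∂y)·y' = -∂F/∂x
  dy/dx = -(∂F/∂x)/(∂F/∂y) = -(cos(x)·cos(y))/(-sin(x)·sin(y)) = 1/(tan(x)·tan(y))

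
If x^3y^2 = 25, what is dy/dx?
Differentiate the relation implicitly: treat y = y(x) and apply the chain rule, so every y-derivative picks up a y' = dy/dx factor.

With everything moved to the left-hand side, differentiate term by term:
  d/dx[x^3y^2] = 2x^3y·y' + 3x^2y^2
  d/dx[-25] = 0

Separating the contributions that come from x directly and those that come through y:
  without y':      3x^2y^2
  multiplying y':  2x^3y

so (3x^2y^2) + (2x^3y)·y' = 0, and therefore
  dy/dx = -(3x^2y^2)/(2x^3y) = -3y/(2x)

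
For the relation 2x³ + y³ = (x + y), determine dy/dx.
Differentiate the relation implicitly: treat y = y(x) and apply the chain rule, so every y-derivative picks up a y' = dy/dx factor.

With everything moved to the left-hand side, differentiate term by term:
  d/dx[2x^3] = 6x^2
  d/dx[-x] = -1
  d/dx[y^3] = 3y^2·y'
  d/dx[-y] = -y'

Separating the contributions that come from x directly and those that come through y:
  without y':      6x^2 - 1
  multiplying y':  3y^2 - 1

so (6x^2 - 1) + (3y^2 - 1)·y' = 0, and therefore
  dy/dx = -(6x^2 - 1)/(3y^2 - 1) = (1 - 6x^2)/(3y^2 - 1)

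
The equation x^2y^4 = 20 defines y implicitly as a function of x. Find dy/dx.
Apply d/dx to both sides, remembering that y depends on x. Each occurrence of y therefore brings in a y' = dy/dx via the chain rule.

With F(x, y) equal to the left-hand side minus the right, differentiate F term by term:
  d/dx[x^2y^4] = 4x^2y^3·y' + 2xy^4
  d/dx[-20] = 0
Adding these up, d/dx[F] = 0 becomes
  (2xy^4) + (4x^2y^3)·y' = 0,
so isolating y',
  dy/dx = -(2xy^4)/(4x^2y^3) = -y/(2x)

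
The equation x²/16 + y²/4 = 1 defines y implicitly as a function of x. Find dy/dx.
Take d/dx of both sides. Since y is implicitly a function of x, the chain rule attaches a y' = dy/dx factor whenever we differentiate through y.

Set F(x, y) = (left side) − (right side), so the curve is F = 0. Differentiating each term of F:
  d/dx[x^2/16] = x/8
  d/dx[y^2/4] = y·y'/2
  d/dx[-1] = 0

Collecting, the y'-free part is the partial derivative in x and the y' coefficient is the partial derivative in y:
  ∂F/∂x = x/8
  ∂F/∂y = y/2

so d/dx[F(x, y(x))] = ∂F/∂x + (∂F/∂y)·y' = 0. Rearranging,
  dy/dx = -(∂F/∂x)/(∂F/∂y) = -(x/8)/(y/2) = -x/(4y)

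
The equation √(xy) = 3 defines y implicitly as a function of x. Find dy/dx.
Apply d/dx to both sides, remembering that y depends on x. Each occurrence of y therefore brings in a y' = dy/dx via the chain rule.

With F(x, y) equal to the left-hand side minus the right, differentiate F term by term:
  d/dx[√(xy)] = √(xy)(x·y'/2 + y/2)/(xy)
  d/dx[-3] = 0
Adding these up, d/dx[F] = 0 becomes
  (√(xy)/(2x)) + (√(xy)/(2y))·y' = 0,
so isolating y',
  dy/dx = -(√(xy)/(2x))/(√(xy)/(2y)) = -y/x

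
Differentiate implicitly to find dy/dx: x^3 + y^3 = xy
Apply d/dx to both sides, remembering that y depends on x. Each occurrence of y therefore brings in a y' = dy/dx via the chain rule.

With F(x, y) equal to the left-hand side minus the right, differentiate F term by term:
  d/dx[x^3] = 3x^2
  d/dx[-xy] = -x·y' - y
  d/dx[y^3] = 3y^2·y'
Adding these up, d/dx[F] = 0 becomes
  (3x^2 - y) + (-x + 3y^2)·y' = 0,
so isolating y',
  dy/dx = -(3x^2 - y)/(-x + 3y^2) = (3x^2 - y)/(x - 3y^2)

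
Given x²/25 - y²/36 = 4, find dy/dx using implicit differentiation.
Apply d/dx to both sides, remembering that y depends on x. Each occurrence of y therefore brings in a y' = dy/dx via the chain rule.

With F(x, y) equal to the left-hand side minus the right, differentiate F term by term:
  d/dx[x^2/25] = 2x/25
  d/dx[-y^2/36] = -y·y'/18
  d/dx[-4] = 0
Adding these up, d/dx[F] = 0 becomes
  (2x/25) + (-y/18)·y' = 0,
so isolating y',
  dy/dx = -(2x/25)/(-y/18) = 36x/(25y)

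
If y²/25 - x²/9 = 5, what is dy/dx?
Apply d/dx to both sides, remembering that y depends on x. Each occurrence of y therefore brings in a y' = dy/dx via the chain rule.

With F(x, y) equal to the left-hand side minus the right, differentiate F term by term:
  d/dx[-x^2/9] = -2x/9
  d/dx[y^2/25] = 2y·y'/25
  d/dx[-5] = 0
Adding these up, d/dx[F] = 0 becomes
  (-2x/9) + (2y/25)·y' = 0,
so isolating y',
  dy/dx = -(-2x/9)/(2y/25) = 25x/(9y)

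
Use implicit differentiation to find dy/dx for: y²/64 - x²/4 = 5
Apply d/dx to both sides, remembering that y depends on x. Each occurrence of y therefore brings in a y' = dy/dx via the chain rule.

With F(x, y) equal to the left-hand side minus the right, differentiate F term by term:
  d/dx[-x^2/4] = -x/2
  d/dx[y^2/64] = y·y'/32
  d/dx[-5] = 0
Adding these up, d/dx[F] = 0 becomes
  (-x/2) + (y/32)·y' = 0,
so isolating y',
  dy/dx = -(-x/2)/(y/32) = 16x/y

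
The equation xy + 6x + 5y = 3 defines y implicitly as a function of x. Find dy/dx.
Apply d/dx to both sides, remembering that y depends on x. Each occurrence of y therefore brings in a y' = dy/dx via the chain rule.

With F(x, y) equal to the left-hand side minus the right, differentiate F term by term:
  d/dx[xy] = x·y' + y
  d/dx[6x] = 6
  d/dx[5y] = 5·y'
  d/dx[-3] = 0
Adding these up, d/dx[F] = 0 becomes
  (y + 6) + (x + 5)·y' = 0,
so isolating y',
  dy/dx = -(y + 6)/(x + 5) = (-y - 6)/(x + 5)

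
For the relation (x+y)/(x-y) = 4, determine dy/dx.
Differentiate the relation implicitly: treat y = y(x) and apply the chain rule, so every y-derivative picks up a y' = dy/dx factor.

With everything moved to the left-hand side, differentiate term by term:
  d/dx[(x + y)/(x - y)] = (y' + 1)/(x - y) + (x + y)(y' - 1)/(x - y)^2
  d/dx[-4] = 0

Separating the contributions that come from x directly and those that come through y:
  without y':      1/(x - y) - (x + y)/(x - y)^2
  multiplying y':  1/(x - y) + (x + y)/(x - y)^2

so (1/(x - y) - (x + y)/(x - y)^2) + (1/(x - y) + (x + y)/(x - y)^2)·y' = 0, and therefore
  dy/dx = -(1/(x - y) - (x + y)/(x - y)^2)/(1/(x - y) + (x + y)/(x - y)^2)
        = -(-2y/(x - y)^2)/(2x/(x - y)^2) = y/x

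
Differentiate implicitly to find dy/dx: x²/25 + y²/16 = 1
Take d/dx of both sides. Since y is implicitly a function of x, the chain rule attaches a y' = dy/dx factor whenever we differentiate through y.

Set F(x, y) = (left side) − (right side), so the curve is F = 0. Differentiating each term of F:
  d/dx[x^2/25] = 2x/25
  d/dx[y^2/16] = y·y'/8
  d/dx[-1] = 0

Collecting, the y'-free part is the partial derivative in x and the y' coefficient is the partial derivative in y:
  ∂F/∂x = 2x/25
  ∂F/∂y = y/8

so d/dx[F(x, y(x))] = ∂F/∂x + (∂F/∂y)·y' = 0. Rearranging,
  dy/dx = -(∂F/∂x)/(∂F/∂y) = -(2x/25)/(y/8) = -16x/(25y)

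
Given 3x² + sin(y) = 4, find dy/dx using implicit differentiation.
Apply d/dx to both sides, remembering that y depends on x. Each occurrence of y therefore brings in a y' = dy/dx via the chain rule.

With F(x, y) equal to the left-hand side minus the right, differentiate F term by term:
  d/dx[3x^2] = 6x
  d/dx[sin(y)] = y'·cos(y)
  d/dx[-4] = 0
Adding these up, d/dx[F] = 0 becomes
  (6x) + (cos(y))·y' = 0,
so isolating y',
  dy/dx = -(6x)/(cos(y)) = -6x/cos(y)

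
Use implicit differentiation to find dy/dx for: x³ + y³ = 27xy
Differentiate the relation implicitly: treat y = y(x) and apply the chain rule, so every y-derivative picks up a y' = dy/dx factor.

With everything moved to the left-hand side, differentiate term by term:
  d/dx[x^3] = 3x^2
  d/dx[-27xy] = -27x·y' - 27y
  d/dx[y^3] = 3y^2·y'

Separating the contributions that come from x directly and those that come through y:
  without y':      3x^2 - 27y
  multiplying y':  -27x + 3y^2

so (3x^2 - 27y) + (-27x + 3y^2)·y' = 0, and therefore
  dy/dx = -(3x^2 - 27y)/(-27x + 3y^2) = (x^2 - 9y)/(9x - y^2)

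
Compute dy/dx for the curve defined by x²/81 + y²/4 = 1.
Apply d/dx to both sides, remembering that y depends on x. Each occurrence of y therefore brings in a y' = dy/dx via the chain rule.

With F(x, y) equal to the left-hand side minus the right, differentiate F term by term:
  d/dx[x^2/81] = 2x/81
  d/dx[y^2/4] = y·y'/2
  d/dx[-1] = 0
Adding these up, d/dx[F] = 0 becomes
  (2x/81) + (y/2)·y' = 0,
so isolating y',
  dy/dx = -(2x/81)/(y/2) = -4x/(81y)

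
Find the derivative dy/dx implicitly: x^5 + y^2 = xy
Apply d/dx to both sides, remembering that y depends on x. Each occurrence of y therefore brings in a y' = dy/dx via the chain rule.

With F(x, y) equal to the left-hand side minus the right, differentiate F term by term:
  d/dx[x^5] = 5x^4
  d/dx[-xy] = -x·y' - y
  d/dx[y^2] = 2y·y'
Adding these up, d/dx[F] = 0 becomes
  (5x^4 - y) + (-x + 2y)·y' = 0,
so isolating y',
  dy/dx = -(5x^4 - y)/(-x + 2y) = (5x^4 - y)/(x - 2y)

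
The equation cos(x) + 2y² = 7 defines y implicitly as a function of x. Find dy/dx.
Apply d/dx to both sides, remembering that y depends on x. Each occurrence of y therefore brings in a y' = dy/dx via the chain rule.

With F(x, y) equal to the left-hand side minus the right, differentiate F term by term:
  d/dx[2y^2] = 4y·y'
  d/dx[cos(x)] = -sin(x)
  d/dx[-7] = 0
Adding these up, d/dx[F] = 0 becomes
  (-sin(x)) + (4y)·y' = 0,
so isolating y',
  dy/dx = -(-sin(x))/(4y) = sin(x)/(4y)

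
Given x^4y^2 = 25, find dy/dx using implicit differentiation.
Apply d/dx to both sides, remembering that y depends on x. Each occurrence of y therefore brings in a y' = dy/dx via the chain rule.

With F(x, y) equal to the left-hand side minus the right, differentiate F term by term:
  d/dx[x^4y^2] = 2x^4y·y' + 4x^3y^2
  d/dx[-25] = 0
Adding these up, d/dx[F] = 0 becomes
  (4x^3y^2) + (2x^4y)·y' = 0,
so isolating y',
  dy/dx = -(4x^3y^2)/(2x^4y) = -2y/x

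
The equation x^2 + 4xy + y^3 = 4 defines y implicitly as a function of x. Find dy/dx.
Differentiate the relation implicitly: treat y = y(x) and apply the chain rule, so every y-derivative picks up a y' = dy/dx factor.

With everything moved to the left-hand side, differentiate term by term:
  d/dx[x^2] = 2x
  d/dx[4xy] = 4x·y' + 4y
  d/dx[y^3] = 3y^2·y'
  d/dx[-4] = 0

Separating the contributions that come from x directly and those that come through y:
  without y':      2x + 4y
  multiplying y':  4x + 3y^2

so (2x + 4y) + (4x + 3y^2)·y' = 0, and therefore
  dy/dx = -(2x + 4y)/(4x + 3y^2) = 2(-x - 2y)/(4x + 3y^2)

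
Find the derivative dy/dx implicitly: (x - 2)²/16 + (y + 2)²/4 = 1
Take d/dx of both sides. Since y is implicitly a function of x, the chain rule attaches a y' = dy/dx factor whenever we differentiate through y.

Set F(x, y) = (left side) − (right side), so the curve is F = 0. Differentiating each term of F:
  d/dx[(x - 2)^2/16] = x/8 - 1/4
  d/dx[(y + 2)^2/4] = y'(y + 2)/2
  d/dx[-1] = 0

Collecting, the y'-free part is the partial derivative in x and the y' coefficient is the partial derivative in y:
  ∂F/∂x = x/8 - 1/4
  ∂F/∂y = y/2 + 1

so d/dx[F(x, y(x))] = ∂F/∂x + (∂F/∂y)·y' = 0. Rearranging,
  dy/dx = -(∂F/∂x)/(∂F/∂y) = -(x/8 - 1/4)/(y/2 + 1)
        = -((x - 2)/8)/((y + 2)/2) = (2 - x)/(4(y + 2))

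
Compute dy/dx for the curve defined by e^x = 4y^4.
Take d/dx of both sides. Since y is implicitly a function of x, the chain rule attaches a y' = dy/dx factor whenever we differentiate through y.

Set F(x, y) = (left side) − (right side), so the curve is F = 0. Differentiating each term of F:
  d/dx[-4y^4] = -16y^3·y'
  d/dx[e^(x)] = e^(x)

Collecting, the y'-free part is the partial derivative in x and the y' coefficient is the partial derivative in y:
  ∂F/∂x = e^(x)
  ∂F/∂y = -16y^3

so d/dx[F(x, y(x))] = ∂F/∂x + (∂F/∂y)·y' = 0. Rearranging,
  dy/dx = -(∂F/∂x)/(∂F/∂y) = -(e^(x))/(-16y^3) = e^(x)/(16y^3)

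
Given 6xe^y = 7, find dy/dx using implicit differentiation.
Take d/dx of both sides. Since y is implicitly a function of x, the chain rule attaches a y' = dy/dx factor whenever we differentiate through y.

Set F(x, y) = (left side) − (right side), so the curve is F = 0. Differentiating each term of F:
  d/dx[6x·e^(y)] = 6x·y'·e^(y) + 6e^(y)
  d/dx[-7] = 0

Collecting, the y'-free part is the partial derivative in x and the y' coefficient is the partial derivative in y:
  ∂F/∂x = 6e^(y)
  ∂F/∂y = 6x·e^(y)

so d/dx[F(x, y(x))] = ∂F/∂x + (∂F/∂y)·y' = 0. Rearranging,
  dy/dx = -(∂F/∂x)/(∂F/∂y) = -(6e^(y))/(6x·e^(y)) = -1/x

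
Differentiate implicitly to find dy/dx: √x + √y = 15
Differentiate the relation implicitly: treat y = y(x) and apply the chain rule, so every y-derivative picks up a y' = dy/dx factor.

With everything moved to the left-hand side, differentiate term by term:
  d/dx[√(x)] = 1/(2√(x))
  d/dx[√(y)] = y'/(2√(y))
  d/dx[-15] = 0

Separating the contributions that come from x directly and those that come through y:
  without y':      1/(2√(x))
  multiplying y':  1/(2√(y))

so (1/(2√(x))) + (1/(2√(y)))·y' = 0, and therefore
  dy/dx = -(1/(2√(x)))/(1/(2√(y))) = -√(y)/√(x)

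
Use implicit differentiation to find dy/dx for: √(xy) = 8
Differentiate the relation implicitly: treat y = y(x) and apply the chain rule, so every y-derivative picks up a y' = dy/dx factor.

With everything moved to the left-hand side, differentiate term by term:
  d/dx[√(xy)] = √(xy)(x·y'/2 + y/2)/(xy)
  d/dx[-8] = 0

Separating the contributions that come from x directly and those that come through y:
  without y':      √(xy)/(2x)
  multiplying y':  √(xy)/(2y)

so (√(xy)/(2x)) + (√(xy)/(2y))·y' = 0, and therefore
  dy/dx = -(√(xy)/(2x))/(√(xy)/(2y)) = -y/x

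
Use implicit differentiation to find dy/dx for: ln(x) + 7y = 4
Differentiate the relation implicitly: treat y = y(x) and apply the chain rule, so every y-derivative picks up a y' = dy/dx factor.

With everything moved to the left-hand side, differentiate term by term:
  d/dx[7y] = 7·y'
  d/dx[ln(x)] = 1/x
  d/dx[-4] = 0

Separating the contributions that come from x directly and those that come through y:
  without y':      1/x
  multiplying y':  7

so (1/x) + (7)·y' = 0, and therefore
  dy/dx = -(1/x)/(7) = -1/(7x)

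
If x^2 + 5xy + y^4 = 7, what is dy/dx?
Differentiate the relation implicitly: treat y = y(x) and apply the chain rule, so every y-derivative picks up a y' = dy/dx factor.

With everything moved to the left-hand side, differentiate term by term:
  d/dx[x^2] = 2x
  d/dx[5xy] = 5x·y' + 5y
  d/dx[y^4] = 4y^3·y'
  d/dx[-7] = 0

Separating the contributions that come from x directly and those that come through y:
  without y':      2x + 5y
  multiplying y':  5x + 4y^3

so (2x + 5y) + (5x + 4y^3)·y' = 0, and therefore
  dy/dx = -(2x + 5y)/(5x + 4y^3) = (-2x - 5y)/(5x + 4y^3)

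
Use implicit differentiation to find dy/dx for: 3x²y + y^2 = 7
Apply d/dx to both sides, remembering that y depends on x. Each occurrence of y therefore brings in a y' = dy/dx via the chain rule.

With F(x, y) equal to the left-hand side minus the right, differentiate F term by term:
  d/dx[3x^2y] = 3x^2·y' + 6xy
  d/dx[y^2] = 2y·y'
  d/dx[-7] = 0
Adding these up, d/dx[F] = 0 becomes
  (6xy) + (3x^2 + 2y)·y' = 0,
so isolating y',
  dy/dx = -(6xy)/(3x^2 + 2y) = -6xy/(3x^2 + 2y)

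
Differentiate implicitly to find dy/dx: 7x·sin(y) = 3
Differentiate both sides with respect to x, treating y as y(x). By the chain rule, any term containing y contributes a factor of y' = dy/dx when we differentiate it.

Move every term to one side and write the relation as F(x, y) = 0. Term by term,
  d/dx[7x·sin(y)] = 7x·y'·cos(y) + 7sin(y)
  d/dx[-3] = 0

The pieces without y' make up ∂F/∂x and the coefficient of y' is ∂F/∂y:
  ∂F/∂x = 7sin(y),
  ∂F/∂y = 7x·cos(y).

Since d/dx[F] = ∂F/∂x + (∂F/∂y)·y' = 0, solve for y':
  (∂F/∂y)·y' = -∂F/∂x
  dy/dx = -(∂F/∂x)/(∂F/∂y) = -(7sin(y))/(7x·cos(y)) = -tan(y)/x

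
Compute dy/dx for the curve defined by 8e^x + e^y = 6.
Apply d/dx to both sides, remembering that y depends on x. Each occurrence of y therefore brings in a y' = dy/dx via the chain rule.

With F(x, y) equal to the left-hand side minus the right, differentiate F term by term:
  d/dx[8e^(x)] = 8e^(x)
  d/dx[e^(y)] = y'·e^(y)
  d/dx[-6] = 0
Adding these up, d/dx[F] = 0 becomes
  (8e^(x)) + (e^(y))·y' = 0,
so isolating y',
  dy/dx = -(8e^(x))/(e^(y)) = -8e^(x - y)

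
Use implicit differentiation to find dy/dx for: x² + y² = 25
Differentiate both sides with respect to x, treating y as y(x). By the chain rule, any term containing y contributes a factor of y' = dy/dx when we differentiate it.

Move every term to one side and write the relation as F(x, y) = 0. Term by term,
  d/dx[x^2] = 2x
  d/dx[y^2] = 2y·y'
  d/dx[-25] = 0

The pieces without y' make up ∂F/∂x and the coefficient of y' is ∂F/∂y:
  ∂F/∂x = 2x,
  ∂F/∂y = 2y.

Since d/dx[F] = ∂F/∂x + (∂F/∂y)·y' = 0, solve for y':
  (∂F/∂y)·y' = -∂F/∂x
  dy/dx = -(∂F/∂x)/(∂F/∂y) = -(2x)/(2y) = -x/y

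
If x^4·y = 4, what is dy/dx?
Differentiate both sides with respect to x, treating y as y(x). By the chain rule, any term containing y contributes a factor of y' = dy/dx when we differentiate it.

Move every term to one side and write the relation as F(x, y) = 0. Term by term,
  d/dx[x^4y] = x^4·y' + 4x^3y
  d/dx[-4] = 0

The pieces without y' make up ∂F/∂x and the coefficient of y' is ∂F/∂y:
  ∂F/∂x = 4x^3y,
  ∂F/∂y = x^4.

Since d/dx[F] = ∂F/∂x + (∂F/∂y)·y' = 0, solve for y':
  (∂F/∂y)·y' = -∂F/∂x
  dy/dx = -(∂F/∂x)/(∂F/∂y) = -(4x^3y)/(x^4) = -4y/x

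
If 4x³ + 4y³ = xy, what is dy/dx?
Apply d/dx to both sides, remembering that y depends on x. Each occurrence of y therefore brings in a y' = dy/dx via the chain rule.

With F(x, y) equal to the left-hand side minus the right, differentiate F term by term:
  d/dx[4x^3] = 12x^2
  d/dx[-xy] = -x·y' - y
  d/dx[4y^3] = 12y^2·y'
Adding these up, d/dx[F] = 0 becomes
  (12x^2 - y) + (-x + 12y^2)·y' = 0,
so isolating y',
  dy/dx = -(12x^2 - y)/(-x + 12y^2) = (12x^2 - y)/(x - 12y^2)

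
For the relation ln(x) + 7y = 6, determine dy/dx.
Apply d/dx to both sides, remembering that y depends on x. Each occurrence of y therefore brings in a y' = dy/dx via the chain rule.

With F(x, y) equal to the left-hand side minus the right, differentiate F term by term:
  d/dx[7y] = 7·y'
  d/dx[ln(x)] = 1/x
  d/dx[-6] = 0
Adding these up, d/dx[F] = 0 becomes
  (1/x) + (7)·y' = 0,
so isolating y',
  dy/dx = -(1/x)/(7) = -1/(7x)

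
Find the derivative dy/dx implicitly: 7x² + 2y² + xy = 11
Differentiate both sides with respect to x, treating y as y(x). By the chain rule, any term containing y contributes a factor of y' = dy/dx when we differentiate it.

Move every term to one side and write the relation as F(x, y) = 0. Term by term,
  d/dx[7x^2] = 14x
  d/dx[xy] = x·y' + y
  d/dx[2y^2] = 4y·y'
  d/dx[-11] = 0

The pieces without y' make up ∂F/∂x and the coefficient of y' is ∂F/∂y:
  ∂F/∂x = 14x + y,
  ∂F/∂y = x + 4y.

Since d/dx[F] = ∂F/∂x + (∂F/∂y)·y' = 0, solve for y':
  (∂F/∂y)·y' = -∂F/∂x
  dy/dx = -(∂F/∂x)/(∂F/∂y) = -(14x + y)/(x + 4y) = (-14x - y)/(x + 4y)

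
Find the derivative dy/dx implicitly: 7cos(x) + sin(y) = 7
Apply d/dx to both sides, remembering that y depends on x. Each occurrence of y therefore brings in a y' = dy/dx via the chain rule.

With F(x, y) equal to the left-hand side minus the right, differentiate F term by term:
  d/dx[sin(y)] = y'·cos(y)
  d/dx[7cos(x)] = -7sin(x)
  d/dx[-7] = 0
Adding these up, d/dx[F] = 0 becomes
  (-7sin(x)) + (cos(y))·y' = 0,
so isolating y',
  dy/dx = -(-7sin(x))/(cos(y)) = 7sin(x)/cos(y)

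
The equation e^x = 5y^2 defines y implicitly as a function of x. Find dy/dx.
Take d/dx of both sides. Since y is implicitly a function of x, the chain rule attaches a y' = dy/dx factor whenever we differentiate through y.

Set F(x, y) = (left side) − (right side), so the curve is F = 0. Differentiating each term of F:
  d/dx[-5y^2] = -10y·y'
  d/dx[e^(x)] = e^(x)

Collecting, the y'-free part is the partial derivative in x and the y' coefficient is the partial derivative in y:
  ∂F/∂x = e^(x)
  ∂F/∂y = -10y

so d/dx[F(x, y(x))] = ∂F/∂x + (∂F/∂y)·y' = 0. Rearranging,
  dy/dx = -(∂F/∂x)/(∂F/∂y) = -(e^(x))/(-10y) = e^(x)/(10y)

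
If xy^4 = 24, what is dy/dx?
Take d/dx of both sides. Since y is implicitly a function of x, the chain rule attaches a y' = dy/dx factor whenever we differentiate through y.

Set F(x, y) = (left side) − (right side), so the curve is F = 0. Differentiating each term of F:
  d/dx[xy^4] = 4xy^3·y' + y^4
  d/dx[-24] = 0

Collecting, the y'-free part is the partial derivative in x and the y' coefficient is the partial derivative in y:
  ∂F/∂x = y^4
  ∂F/∂y = 4xy^3

so d/dx[F(x, y(x))] = ∂F/∂x + (∂F/∂y)·y' = 0. Rearranging,
  dy/dx = -(∂F/∂x)/(∂F/∂y) = -(y^4)/(4xy^3) = -y/(4x)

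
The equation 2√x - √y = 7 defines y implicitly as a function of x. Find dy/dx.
Apply d/dx to both sides, remembering that y depends on x. Each occurrence of y therefore brings in a y' = dy/dx via the chain rule.

With F(x, y) equal to the left-hand side minus the right, differentiate F term by term:
  d/dx[2√(x)] = 1/√(x)
  d/dx[-√(y)] = -y'/(2√(y))
  d/dx[-7] = 0
Adding these up, d/dx[F] = 0 becomes
  (1/√(x)) + (-1/(2√(y)))·y' = 0,
so isolating y',
  dy/dx = -(1/√(x))/(-1/(2√(y))) = 2√(y)/√(x)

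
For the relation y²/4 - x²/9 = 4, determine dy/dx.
Take d/dx of both sides. Since y is implicitly a function of x, the chain rule attaches a y' = dy/dx factor whenever we differentiate through y.

Set F(x, y) = (left side) − (right side), so the curve is F = 0. Differentiating each term of F:
  d/dx[-x^2/9] = -2x/9
  d/dx[y^2/4] = y·y'/2
  d/dx[-4] = 0

Collecting, the y'-free part is the partial derivative in x and the y' coefficient is the partial derivative in y:
  ∂F/∂x = -2x/9
  ∂F/∂y = y/2

so d/dx[F(x, y(x))] = ∂F/∂x + (∂F/∂y)·y' = 0. Rearranging,
  dy/dx = -(∂F/∂x)/(∂F/∂y) = -(-2x/9)/(y/2) = 4x/(9y)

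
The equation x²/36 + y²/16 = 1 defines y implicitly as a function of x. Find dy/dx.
Differentiate the relation implicitly: treat y = y(x) and apply the chain rule, so every y-derivative picks up a y' = dy/dx factor.

With everything moved to the left-hand side, differentiate term by term:
  d/dx[x^2/36] = x/18
  d/dx[y^2/16] = y·y'/8
  d/dx[-1] = 0

Separating the contributions that come from x directly and those that come through y:
  without y':      x/18
  multiplying y':  y/8

so (x/18) + (y/8)·y' = 0, and therefore
  dy/dx = -(x/18)/(y/8) = -4x/(9y)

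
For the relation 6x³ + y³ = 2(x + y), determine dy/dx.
Differentiate both sides with respect to x, treating y as y(x). By the chain rule, any term containing y contributes a factor of y' = dy/dx when we differentiate it.

Move every term to one side and write the relation as F(x, y) = 0. Term by term,
  d/dx[6x^3] = 18x^2
  d/dx[-2x] = -2
  d/dx[y^3] = 3y^2·y'
  d/dx[-2y] = -2·y'

The pieces without y' make up ∂F/∂x and the coefficient of y' is ∂F/∂y:
  ∂F/∂x = 18x^2 - 2,
  ∂F/∂y = 3y^2 - 2.

Since d/dx[F] = ∂F/∂x + (∂F/∂y)·y' = 0, solve for y':
  (∂F/∂y)·y' = -∂F/∂x
  dy/dx = -(∂F/∂x)/(∂F/∂y) = -(18x^2 - 2)/(3y^2 - 2) = 2(1 - 9x^2)/(3y^2 - 2)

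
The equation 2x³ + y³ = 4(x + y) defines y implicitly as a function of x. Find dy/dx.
Take d/dx of both sides. Since y is implicitly a function of x, the chain rule attaches a y' = dy/dx factor whenever we differentiate through y.

Set F(x, y) = (left side) − (right side), so the curve is F = 0. Differentiating each term of F:
  d/dx[2x^3] = 6x^2
  d/dx[-4x] = -4
  d/dx[y^3] = 3y^2·y'
  d/dx[-4y] = -4·y'

Collecting, the y'-free part is the partial derivative in x and the y' coefficient is the partial derivative in y:
  ∂F/∂x = 6x^2 - 4
  ∂F/∂y = 3y^2 - 4

so d/dx[F(x, y(x))] = ∂F/∂x + (∂F/∂y)·y' = 0. Rearranging,
  dy/dx = -(∂F/∂x)/(∂F/∂y) = -(6x^2 - 4)/(3y^2 - 4) = 2(2 - 3x^2)/(3y^2 - 4)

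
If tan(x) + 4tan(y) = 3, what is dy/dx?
Differentiate both sides with respect to x, treating y as y(x). By the chain rule, any term containing y contributes a factor of y' = dy/dx when we differentiate it.

Move every term to one side and write the relation as F(x, y) = 0. Term by term,
  d/dx[tan(x)] = tan(x)^2 + 1
  d/dx[4tan(y)] = 4·y'(tan(y)^2 + 1)
  d/dx[-3] = 0

The pieces without y' make up ∂F/∂x and the coefficient of y' is ∂F/∂y:
  ∂F/∂x = tan(x)^2 + 1,
  ∂F/∂y = 4tan(y)^2 + 4.

Since d/dx[F] = ∂F/∂x + (∂F/∂y)·y' = 0, solve for y':
  (∂F/∂y)·y' = -∂F/∂x
  dy/dx = -(∂F/∂x)/(∂F/∂y) = -(tan(x)^2 + 1)/(4tan(y)^2 + 4) = -cos(y)^2/(4cos(x)^2)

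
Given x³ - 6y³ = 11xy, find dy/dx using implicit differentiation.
Differentiate the relation implicitly: treat y = y(x) and apply the chain rule, so every y-derivative picks up a y' = dy/dx factor.

With everything moved to the left-hand side, differentiate term by term:
  d/dx[x^3] = 3x^2
  d/dx[-11xy] = -11x·y' - 11y
  d/dx[-6y^3] = -18y^2·y'

Separating the contributions that come from x directly and those that come through y:
  without y':      3x^2 - 11y
  multiplying y':  -11x - 18y^2

so (3x^2 - 11y) + (-11x - 18y^2)·y' = 0, and therefore
  dy/dx = -(3x^2 - 11y)/(-11x - 18y^2) = (3x^2 - 11y)/(11x + 18y^2)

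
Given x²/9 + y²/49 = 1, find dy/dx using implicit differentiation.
Take d/dx of both sides. Since y is implicitly a function of x, the chain rule attaches a y' = dy/dx factor whenever we differentiate through y.

Set F(x, y) = (left side) − (right side), so the curve is F = 0. Differentiating each term of F:
  d/dx[x^2/9] = 2x/9
  d/dx[y^2/49] = 2y·y'/49
  d/dx[-1] = 0

Collecting, the y'-free part is the partial derivative in x and the y' coefficient is the partial derivative in y:
  ∂F/∂x = 2x/9
  ∂F/∂y = 2y/49

so d/dx[F(x, y(x))] = ∂F/∂x + (∂F/∂y)·y' = 0. Rearranging,
  dy/dx = -(∂F/∂x)/(∂F/∂y) = -(2x/9)/(2y/49) = -49x/(9y)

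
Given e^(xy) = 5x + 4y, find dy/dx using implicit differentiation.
Apply d/dx to both sides, remembering that y depends on x. Each occurrence of y therefore brings in a y' = dy/dx via the chain rule.

With F(x, y) equal to the left-hand side minus the right, differentiate F term by term:
  d/dx[-5x] = -5
  d/dx[-4y] = -4·y'
  d/dx[e^(xy)] = (x·y' + y)·e^(xy)
Adding these up, d/dx[F] = 0 becomes
  (y·e^(xy) - 5) + (x·e^(xy) - 4)·y' = 0,
so isolating y',
  dy/dx = -(y·e^(xy) - 5)/(x·e^(xy) - 4) = (-y·e^(xy) + 5)/(x·e^(xy) - 4)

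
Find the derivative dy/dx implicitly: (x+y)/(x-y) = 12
Take d/dx of both sides. Since y is implicitly a function of x, the chain rule attaches a y' = dy/dx factor whenever we differentiate through y.

Set F(x, y) = (left side) − (right side), so the curve is F = 0. Differentiating each term of F:
  d/dx[(x + y)/(x - y)] = (y' + 1)/(x - y) + (x + y)(y' - 1)/(x - y)^2
  d/dx[-12] = 0

Collecting, the y'-free part is the partial derivative in x and the y' coefficient is the partial derivative in y:
  ∂F/∂x = 1/(x - y) - (x + y)/(x - y)^2
  ∂F/∂y = 1/(x - y) + (x + y)/(x - y)^2

so d/dx[F(x, y(x))] = ∂F/∂x + (∂F/∂y)·y' = 0. Rearranging,
  dy/dx = -(∂F/∂x)/(∂F/∂y) = -(1/(x - y) - (x + y)/(x - y)^2)/(1/(x - y) + (x + y)/(x - y)^2)
        = -(-2y/(x - y)^2)/(2x/(x - y)^2) = y/x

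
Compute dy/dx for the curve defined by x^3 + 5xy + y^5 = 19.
Differentiate both sides with respect to x, treating y as y(x). By the chain rule, any term containing y contributes a factor of y' = dy/dx when we differentiate it.

Move every term to one side and write the relation as F(x, y) = 0. Term by term,
  d/dx[x^3] = 3x^2
  d/dx[5xy] = 5x·y' + 5y
  d/dx[y^5] = 5y^4·y'
  d/dx[-19] = 0

The pieces without y' make up ∂F/∂x and the coefficient of y' is ∂F/∂y:
  ∂F/∂x = 3x^2 + 5y,
  ∂F/∂y = 5x + 5y^4.

Since d/dx[F] = ∂F/∂x + (∂F/∂y)·y' = 0, solve for y':
  (∂F/∂y)·y' = -∂F/∂x
  dy/dx = -(∂F/∂x)/(∂F/∂y) = -(3x^2 + 5y)/(5x + 5y^4) = (-3x^2/5 - y)/(x + y^4)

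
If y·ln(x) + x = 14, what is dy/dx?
Apply d/dx to both sides, remembering that y depends on x. Each occurrence of y therefore brings in a y' = dy/dx via the chain rule.

With F(x, y) equal to the left-hand side minus the right, differentiate F term by term:
  d/dx[x] = 1
  d/dx[y·ln(x)] = y'·ln(x) + y/x
  d/dx[-14] = 0
Adding these up, d/dx[F] = 0 becomes
  (1 + y/x) + (ln(x))·y' = 0,
so isolating y',
  dy/dx = -(1 + y/x)/(ln(x))
        = -((x + y)/x)/(ln(x)) = (-x - y)/(x·ln(x))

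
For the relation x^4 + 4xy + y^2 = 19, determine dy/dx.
Differentiate both sides with respect to x, treating y as y(x). By the chain rule, any term containing y contributes a factor of y' = dy/dx when we differentiate it.

Move every term to one side and write the relation as F(x, y) = 0. Term by term,
  d/dx[x^4] = 4x^3
  d/dx[4xy] = 4x·y' + 4y
  d/dx[y^2] = 2y·y'
  d/dx[-19] = 0

The pieces without y' make up ∂F/∂x and the coefficient of y' is ∂F/∂y:
  ∂F/∂x = 4x^3 + 4y,
  ∂F/∂y = 4x + 2y.

Since d/dx[F] = ∂F/∂x + (∂F/∂y)·y' = 0, solve for y':
  (∂F/∂y)·y' = -∂F/∂x
  dy/dx = -(∂F/∂x)/(∂F/∂y) = -(4x^3 + 4y)/(4x + 2y) = 2(-x^3 - y)/(2x + y)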